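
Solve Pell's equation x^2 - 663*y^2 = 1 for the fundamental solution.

First expand sqrt(663) as a continued fraction. With x_i = (sqrt(663) + m_i)/d_i and (m_0, d_0) = (0, 1): a_0 = floor(sqrt(663)) = 25, since 25^2 = 625 <= 663 < 676 = 26^2.
Iterate m_{i+1} = d_i*a_i - m_i, d_{i+1} = (663 - m_{i+1}^2)/d_i, a_{i+1} = floor((a_0 + m_{i+1})/d_{i+1}):
  m_1 = 1*25 - 0 = 25, d_1 = (663 - 25^2)/1 = 38/1 = 38, a_1 = floor((25 + 25)/38) = 1.
  m_2 = 38*1 - 25 = 13, d_2 = (663 - 13^2)/38 = 494/38 = 13, a_2 = floor((25 + 13)/13) = 2.
  m_3 = 13*2 - 13 = 13, d_3 = (663 - 13^2)/13 = 494/13 = 38, a_3 = floor((25 + 13)/38) = 1.
  m_4 = 38*1 - 13 = 25, d_4 = (663 - 25^2)/38 = 38/38 = 1, a_4 = floor((25 + 25)/1) = 50.
  m_5 = 1*50 - 25 = 25, d_5 = (663 - 25^2)/1 = 38/1 = 38: (m_5, d_5) = (m_1, d_1) = (25, 38), so from here the quotients repeat a_1, ..., a_4; the period length is 4.
So sqrt(663) = [25; (1, 2, 1, 50)] with period length k = 4.
k is even, so the fundamental solution of x^2 - 663y^2 = 1 is (p_{k-1}, q_{k-1}) = (p_3, q_3); compute convergents through index 3.
Convergents (p_i = a_i*p_{i-1} + p_{i-2}, q_i = a_i*q_{i-1} + q_{i-2} with p_{-2}=0, p_{-1}=1, q_{-2}=1, q_{-1}=0):
  i=0: a_0=25, p_0 = 25*1 + 0 = 25, q_0 = 25*0 + 1 = 1.
  i=1: a_1=1, p_1 = 1*25 + 1 = 26, q_1 = 1*1 + 0 = 1.
  i=2: a_2=2, p_2 = 2*26 + 25 = 77, q_2 = 2*1 + 1 = 3.
  i=3: a_3=1, p_3 = 1*77 + 26 = 103, q_3 = 1*3 + 1 = 4.
Check: 103^2 - 663*4^2 = 10609 - 10608 = 1, so (x, y) = (103, 4) solves the equation, and by the theorem it is the least positive solution.

(x, y) = (103, 4)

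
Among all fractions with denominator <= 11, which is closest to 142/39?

40/11

Expand x = 142/39 as a continued fraction with the Euclidean algorithm:
  142 = 3*39 + 25, so a_0 = 3.
  39 = 1*25 + 14, so a_1 = 1.
  25 = 1*14 + 11, so a_2 = 1.
  14 = 1*11 + 3, so a_3 = 1.
  11 = 3*3 + 2, so a_4 = 3.
  3 = 1*2 + 1, so a_5 = 1.
  2 = 2*1 + 0, so a_6 = 2.
so x = [3; 1, 1, 1, 3, 1, 2].
Convergents (p_i = a_i*p_{i-1} + p_{i-2}, q_i = a_i*q_{i-1} + q_{i-2} with p_{-2}=0, p_{-1}=1, q_{-2}=1, q_{-1}=0), until the denominator exceeds 11:
  i=0: a_0=3, p_0 = 3*1 + 0 = 3, q_0 = 3*0 + 1 = 1.
  i=1: a_1=1, p_1 = 1*3 + 1 = 4, q_1 = 1*1 + 0 = 1.
  i=2: a_2=1, p_2 = 1*4 + 3 = 7, q_2 = 1*1 + 1 = 2.
  i=3: a_3=1, p_3 = 1*7 + 4 = 11, q_3 = 1*2 + 1 = 3.
  i=4: a_4=3, p_4 = 3*11 + 7 = 40, q_4 = 3*3 + 2 = 11.
  i=5: a_5=1, p_5 = 1*40 + 11 = 51, q_5 = 1*11 + 3 = 14.
q_5 = 14 > 11, so the last convergent with denominator <= 11 is p_4/q_4 = 40/11.
The closest fraction with denominator <= 11 is either p_4/q_4 or the intermediate fraction (k*p_4 + p_3)/(k*q_4 + q_3) with the largest k >= 1 whose denominator stays <= 11; these approach x as k grows, and every other convergent or intermediate fraction in range is farther away.
Largest k: floor((11 - q_3)/q_4) = floor((11 - 3)/11) = 0.
Since k = 0, no intermediate fraction beyond p_4/q_4 has denominator <= 11, so the convergent 40/11 is the closest (its error is |142*11 - 40*39|/(39*11) = 2/429).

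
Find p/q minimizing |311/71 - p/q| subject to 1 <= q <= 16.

57/13

Expand x = 311/71 as a continued fraction with the Euclidean algorithm:
  311 = 4*71 + 27, so a_0 = 4.
  71 = 2*27 + 17, so a_1 = 2.
  27 = 1*17 + 10, so a_2 = 1.
  17 = 1*10 + 7, so a_3 = 1.
  10 = 1*7 + 3, so a_4 = 1.
  7 = 2*3 + 1, so a_5 = 2.
  3 = 3*1 + 0, so a_6 = 3.
so x = [4; 2, 1, 1, 1, 2, 3].
Convergents (p_i = a_i*p_{i-1} + p_{i-2}, q_i = a_i*q_{i-1} + q_{i-2} with p_{-2}=0, p_{-1}=1, q_{-2}=1, q_{-1}=0), until the denominator exceeds 16:
  i=0: a_0=4, p_0 = 4*1 + 0 = 4, q_0 = 4*0 + 1 = 1.
  i=1: a_1=2, p_1 = 2*4 + 1 = 9, q_1 = 2*1 + 0 = 2.
  i=2: a_2=1, p_2 = 1*9 + 4 = 13, q_2 = 1*2 + 1 = 3.
  i=3: a_3=1, p_3 = 1*13 + 9 = 22, q_3 = 1*3 + 2 = 5.
  i=4: a_4=1, p_4 = 1*22 + 13 = 35, q_4 = 1*5 + 3 = 8.
  i=5: a_5=2, p_5 = 2*35 + 22 = 92, q_5 = 2*8 + 5 = 21.
q_5 = 21 > 16, so the last convergent with denominator <= 16 is p_4/q_4 = 35/8.
The closest fraction with denominator <= 16 is either p_4/q_4 or the intermediate fraction (k*p_4 + p_3)/(k*q_4 + q_3) with the largest k >= 1 whose denominator stays <= 16; these approach x as k grows, and every other convergent or intermediate fraction in range is farther away.
Largest k: floor((16 - q_3)/q_4) = floor((16 - 5)/8) = 1.
That gives (1*35 + 22)/(1*8 + 5) = 57/13.
Compare the errors: |x - 35/8| = |311*8 - 35*71|/(71*8) = 3/568, and |x - 57/13| = |311*13 - 57*71|/(71*13) = 4/923.
Cross-multiplying, 4*568 = 2272 < 2769 = 3*923, so 4/923 is smaller: the intermediate fraction 57/13 is closer to x than 35/8.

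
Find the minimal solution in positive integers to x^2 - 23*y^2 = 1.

(x, y) = (24, 5)

First expand sqrt(23) as a continued fraction. With x_i = (sqrt(23) + m_i)/d_i and (m_0, d_0) = (0, 1): a_0 = floor(sqrt(23)) = 4, since 4^2 = 16 <= 23 < 25 = 5^2.
Iterate m_{i+1} = d_i*a_i - m_i, d_{i+1} = (23 - m_{i+1}^2)/d_i, a_{i+1} = floor((a_0 + m_{i+1})/d_{i+1}):
  m_1 = 1*4 - 0 = 4, d_1 = (23 - 4^2)/1 = 7/1 = 7, a_1 = floor((4 + 4)/7) = 1.
  m_2 = 7*1 - 4 = 3, d_2 = (23 - 3^2)/7 = 14/7 = 2, a_2 = floor((4 + 3)/2) = 3.
  m_3 = 2*3 - 3 = 3, d_3 = (23 - 3^2)/2 = 14/2 = 7, a_3 = floor((4 + 3)/7) = 1.
  m_4 = 7*1 - 3 = 4, d_4 = (23 - 4^2)/7 = 7/7 = 1, a_4 = floor((4 + 4)/1) = 8.
  m_5 = 1*8 - 4 = 4, d_5 = (23 - 4^2)/1 = 7/1 = 7: (m_5, d_5) = (m_1, d_1) = (4, 7), so from here the quotients repeat a_1, ..., a_4; the period length is 4.
So sqrt(23) = [4; (1, 3, 1, 8)] with period length k = 4.
k is even, so the fundamental solution of x^2 - 23y^2 = 1 is (p_{k-1}, q_{k-1}) = (p_3, q_3); compute convergents through index 3.
Convergents (p_i = a_i*p_{i-1} + p_{i-2}, q_i = a_i*q_{i-1} + q_{i-2} with p_{-2}=0, p_{-1}=1, q_{-2}=1, q_{-1}=0):
  i=0: a_0=4, p_0 = 4*1 + 0 = 4, q_0 = 4*0 + 1 = 1.
  i=1: a_1=1, p_1 = 1*4 + 1 = 5, q_1 = 1*1 + 0 = 1.
  i=2: a_2=3, p_2 = 3*5 + 4 = 19, q_2 = 3*1 + 1 = 4.
  i=3: a_3=1, p_3 = 1*19 + 5 = 24, q_3 = 1*4 + 1 = 5.
Check: 24^2 - 23*5^2 = 576 - 575 = 1, so (x, y) = (24, 5) solves the equation, and by the theorem it is the least positive solution.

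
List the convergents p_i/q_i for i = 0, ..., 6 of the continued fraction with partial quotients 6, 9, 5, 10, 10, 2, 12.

Using the convergent recurrence p_i = a_i*p_{i-1} + p_{i-2}, q_i = a_i*q_{i-1} + q_{i-2} with p_{-2}=0, p_{-1}=1, q_{-2}=1, q_{-1}=0:
  i=0: a_0=6, p_0 = 6*1 + 0 = 6, q_0 = 6*0 + 1 = 1.
  i=1: a_1=9, p_1 = 9*6 + 1 = 55, q_1 = 9*1 + 0 = 9.
  i=2: a_2=5, p_2 = 5*55 + 6 = 281, q_2 = 5*9 + 1 = 46.
  i=3: a_3=10, p_3 = 10*281 + 55 = 2865, q_3 = 10*46 + 9 = 469.
  i=4: a_4=10, p_4 = 10*2865 + 281 = 28931, q_4 = 10*469 + 46 = 4736.
  i=5: a_5=2, p_5 = 2*28931 + 2865 = 60727, q_5 = 2*4736 + 469 = 9941.
  i=6: a_6=12, p_6 = 12*60727 + 28931 = 757655, q_6 = 12*9941 + 4736 = 124028.

6/1, 55/9, 281/46, 2865/469, 28931/4736, 60727/9941, 757655/124028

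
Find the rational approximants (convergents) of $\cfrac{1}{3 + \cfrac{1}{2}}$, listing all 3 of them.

0/1, 1/3, 2/7

Using the convergent recurrence p_i = a_i*p_{i-1} + p_{i-2}, q_i = a_i*q_{i-1} + q_{i-2} with p_{-2}=0, p_{-1}=1, q_{-2}=1, q_{-1}=0:
  i=0: a_0=0, p_0 = 0*1 + 0 = 0, q_0 = 0*0 + 1 = 1.
  i=1: a_1=3, p_1 = 3*0 + 1 = 1, q_1 = 3*1 + 0 = 3.
  i=2: a_2=2, p_2 = 2*1 + 0 = 2, q_2 = 2*3 + 1 = 7.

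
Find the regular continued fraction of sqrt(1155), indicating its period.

Write x_i = (sqrt(1155) + m_i)/d_i with (m_0, d_0) = (0, 1). a_0 = floor(sqrt(1155)) = 33, since 33^2 = 1089 <= 1155 < 1156 = 34^2.
Iterate m_{i+1} = d_i*a_i - m_i, d_{i+1} = (1155 - m_{i+1}^2)/d_i, a_{i+1} = floor((a_0 + m_{i+1})/d_{i+1}):
  m_1 = 1*33 - 0 = 33, d_1 = (1155 - 33^2)/1 = 66/1 = 66, a_1 = floor((33 + 33)/66) = 1.
  m_2 = 66*1 - 33 = 33, d_2 = (1155 - 33^2)/66 = 66/66 = 1, a_2 = floor((33 + 33)/1) = 66.
  m_3 = 1*66 - 33 = 33, d_3 = (1155 - 33^2)/1 = 66/1 = 66: (m_3, d_3) = (m_1, d_1) = (33, 66), so from here the quotients repeat a_1, a_2; the period length is 2.
Hence the expansion of sqrt(1155) is a_0 = 33 followed by the repeating block 1, 66 (period 2).

[33; (1, 66)]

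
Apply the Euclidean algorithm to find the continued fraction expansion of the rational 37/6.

[6; 6]

Run the Euclidean algorithm on 37 and 6; the successive quotients are the partial quotients a_0, a_1, ... (each step inverts the fractional part left over by the previous one):
  37 = 6*6 + 1, so a_0 = 6.
  6 = 6*1 + 0, so a_1 = 6.
The remainder reaches 0 after 2 divisions, so the expansion has 2 partial quotients, read off in order.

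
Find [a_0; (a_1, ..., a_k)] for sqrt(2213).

Write x_i = (sqrt(2213) + m_i)/d_i with (m_0, d_0) = (0, 1). a_0 = floor(sqrt(2213)) = 47, since 47^2 = 2209 <= 2213 < 2304 = 48^2.
Iterate m_{i+1} = d_i*a_i - m_i, d_{i+1} = (2213 - m_{i+1}^2)/d_i, a_{i+1} = floor((a_0 + m_{i+1})/d_{i+1}):
  m_1 = 1*47 - 0 = 47, d_1 = (2213 - 47^2)/1 = 4/1 = 4, a_1 = floor((47 + 47)/4) = 23.
  m_2 = 4*23 - 47 = 45, d_2 = (2213 - 45^2)/4 = 188/4 = 47, a_2 = floor((47 + 45)/47) = 1.
  m_3 = 47*1 - 45 = 2, d_3 = (2213 - 2^2)/47 = 2209/47 = 47, a_3 = floor((47 + 2)/47) = 1.
  m_4 = 47*1 - 2 = 45, d_4 = (2213 - 45^2)/47 = 188/47 = 4, a_4 = floor((47 + 45)/4) = 23.
  m_5 = 4*23 - 45 = 47, d_5 = (2213 - 47^2)/4 = 4/4 = 1, a_5 = floor((47 + 47)/1) = 94.
  m_6 = 1*94 - 47 = 47, d_6 = (2213 - 47^2)/1 = 4/1 = 4: (m_6, d_6) = (m_1, d_1) = (47, 4), so from here the quotients repeat a_1, ..., a_5; the period length is 5.
Hence the expansion of sqrt(2213) is a_0 = 47 followed by the repeating block 23, 1, 1, 23, 94 (period 5).

[47; (23, 1, 1, 23, 94)]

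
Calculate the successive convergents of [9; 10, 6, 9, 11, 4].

9/1, 91/10, 555/61, 5086/559, 56501/6210, 231090/25399

Using the convergent recurrence p_i = a_i*p_{i-1} + p_{i-2}, q_i = a_i*q_{i-1} + q_{i-2} with p_{-2}=0, p_{-1}=1, q_{-2}=1, q_{-1}=0:
  i=0: a_0=9, p_0 = 9*1 + 0 = 9, q_0 = 9*0 + 1 = 1.
  i=1: a_1=10, p_1 = 10*9 + 1 = 91, q_1 = 10*1 + 0 = 10.
  i=2: a_2=6, p_2 = 6*91 + 9 = 555, q_2 = 6*10 + 1 = 61.
  i=3: a_3=9, p_3 = 9*555 + 91 = 5086, q_3 = 9*61 + 10 = 559.
  i=4: a_4=11, p_4 = 11*5086 + 555 = 56501, q_4 = 11*559 + 61 = 6210.
  i=5: a_5=4, p_5 = 4*56501 + 5086 = 231090, q_5 = 4*6210 + 559 = 25399.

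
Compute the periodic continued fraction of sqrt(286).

Write x_i = (sqrt(286) + m_i)/d_i with (m_0, d_0) = (0, 1). a_0 = floor(sqrt(286)) = 16, since 16^2 = 256 <= 286 < 289 = 17^2.
Iterate m_{i+1} = d_i*a_i - m_i, d_{i+1} = (286 - m_{i+1}^2)/d_i, a_{i+1} = floor((a_0 + m_{i+1})/d_{i+1}):
  m_1 = 1*16 - 0 = 16, d_1 = (286 - 16^2)/1 = 30/1 = 30, a_1 = floor((16 + 16)/30) = 1.
  m_2 = 30*1 - 16 = 14, d_2 = (286 - 14^2)/30 = 90/30 = 3, a_2 = floor((16 + 14)/3) = 10.
  m_3 = 3*10 - 14 = 16, d_3 = (286 - 16^2)/3 = 30/3 = 10, a_3 = floor((16 + 16)/10) = 3.
  m_4 = 10*3 - 16 = 14, d_4 = (286 - 14^2)/10 = 90/10 = 9, a_4 = floor((16 + 14)/9) = 3.
  m_5 = 9*3 - 14 = 13, d_5 = (286 - 13^2)/9 = 117/9 = 13, a_5 = floor((16 + 13)/13) = 2.
  m_6 = 13*2 - 13 = 13, d_6 = (286 - 13^2)/13 = 117/13 = 9, a_6 = floor((16 + 13)/9) = 3.
  m_7 = 9*3 - 13 = 14, d_7 = (286 - 14^2)/9 = 90/9 = 10, a_7 = floor((16 + 14)/10) = 3.
  m_8 = 10*3 - 14 = 16, d_8 = (286 - 16^2)/10 = 30/10 = 3, a_8 = floor((16 + 16)/3) = 10.
  m_9 = 3*10 - 16 = 14, d_9 = (286 - 14^2)/3 = 90/3 = 30, a_9 = floor((16 + 14)/30) = 1.
  m_10 = 30*1 - 14 = 16, d_10 = (286 - 16^2)/30 = 30/30 = 1, a_10 = floor((16 + 16)/1) = 32.
  m_11 = 1*32 - 16 = 16, d_11 = (286 - 16^2)/1 = 30/1 = 30: (m_11, d_11) = (m_1, d_1) = (16, 30), so from here the quotients repeat a_1, ..., a_10; the period length is 10.
Hence the expansion of sqrt(286) is a_0 = 16 followed by the repeating block 1, 10, 3, 3, 2, 3, 3, 10, 1, 32 (period 10).

[16; (1, 10, 3, 3, 2, 3, 3, 10, 1, 32)]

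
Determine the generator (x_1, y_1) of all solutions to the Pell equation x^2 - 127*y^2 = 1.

First expand sqrt(127) as a continued fraction. With x_i = (sqrt(127) + m_i)/d_i and (m_0, d_0) = (0, 1): a_0 = floor(sqrt(127)) = 11, since 11^2 = 121 <= 127 < 144 = 12^2.
Iterate m_{i+1} = d_i*a_i - m_i, d_{i+1} = (127 - m_{i+1}^2)/d_i, a_{i+1} = floor((a_0 + m_{i+1})/d_{i+1}):
  m_1 = 1*11 - 0 = 11, d_1 = (127 - 11^2)/1 = 6/1 = 6, a_1 = floor((11 + 11)/6) = 3.
  m_2 = 6*3 - 11 = 7, d_2 = (127 - 7^2)/6 = 78/6 = 13, a_2 = floor((11 + 7)/13) = 1.
  m_3 = 13*1 - 7 = 6, d_3 = (127 - 6^2)/13 = 91/13 = 7, a_3 = floor((11 + 6)/7) = 2.
  m_4 = 7*2 - 6 = 8, d_4 = (127 - 8^2)/7 = 63/7 = 9, a_4 = floor((11 + 8)/9) = 2.
  m_5 = 9*2 - 8 = 10, d_5 = (127 - 10^2)/9 = 27/9 = 3, a_5 = floor((11 + 10)/3) = 7.
  m_6 = 3*7 - 10 = 11, d_6 = (127 - 11^2)/3 = 6/3 = 2, a_6 = floor((11 + 11)/2) = 11.
  m_7 = 2*11 - 11 = 11, d_7 = (127 - 11^2)/2 = 6/2 = 3, a_7 = floor((11 + 11)/3) = 7.
  m_8 = 3*7 - 11 = 10, d_8 = (127 - 10^2)/3 = 27/3 = 9, a_8 = floor((11 + 10)/9) = 2.
  m_9 = 9*2 - 10 = 8, d_9 = (127 - 8^2)/9 = 63/9 = 7, a_9 = floor((11 + 8)/7) = 2.
  m_10 = 7*2 - 8 = 6, d_10 = (127 - 6^2)/7 = 91/7 = 13, a_10 = floor((11 + 6)/13) = 1.
  m_11 = 13*1 - 6 = 7, d_11 = (127 - 7^2)/13 = 78/13 = 6, a_11 = floor((11 + 7)/6) = 3.
  m_12 = 6*3 - 7 = 11, d_12 = (127 - 11^2)/6 = 6/6 = 1, a_12 = floor((11 + 11)/1) = 22.
  m_13 = 1*22 - 11 = 11, d_13 = (127 - 11^2)/1 = 6/1 = 6: (m_13, d_13) = (m_1, d_1) = (11, 6), so from here the quotients repeat a_1, ..., a_12; the period length is 12.
So sqrt(127) = [11; (3, 1, 2, 2, 7, 11, 7, 2, 2, 1, 3, 22)] with period length k = 12.
k is even, so the fundamental solution of x^2 - 127y^2 = 1 is (p_{k-1}, q_{k-1}) = (p_11, q_11); compute convergents through index 11.
Convergents (p_i = a_i*p_{i-1} + p_{i-2}, q_i = a_i*q_{i-1} + q_{i-2} with p_{-2}=0, p_{-1}=1, q_{-2}=1, q_{-1}=0):
  i=0: a_0=11, p_0 = 11*1 + 0 = 11, q_0 = 11*0 + 1 = 1.
  i=1: a_1=3, p_1 = 3*11 + 1 = 34, q_1 = 3*1 + 0 = 3.
  i=2: a_2=1, p_2 = 1*34 + 11 = 45, q_2 = 1*3 + 1 = 4.
  i=3: a_3=2, p_3 = 2*45 + 34 = 124, q_3 = 2*4 + 3 = 11.
  i=4: a_4=2, p_4 = 2*124 + 45 = 293, q_4 = 2*11 + 4 = 26.
  i=5: a_5=7, p_5 = 7*293 + 124 = 2175, q_5 = 7*26 + 11 = 193.
  i=6: a_6=11, p_6 = 11*2175 + 293 = 24218, q_6 = 11*193 + 26 = 2149.
  i=7: a_7=7, p_7 = 7*24218 + 2175 = 171701, q_7 = 7*2149 + 193 = 15236.
  i=8: a_8=2, p_8 = 2*171701 + 24218 = 367620, q_8 = 2*15236 + 2149 = 32621.
  i=9: a_9=2, p_9 = 2*367620 + 171701 = 906941, q_9 = 2*32621 + 15236 = 80478.
  i=10: a_10=1, p_10 = 1*906941 + 367620 = 1274561, q_10 = 1*80478 + 32621 = 113099.
  i=11: a_11=3, p_11 = 3*1274561 + 906941 = 4730624, q_11 = 3*113099 + 80478 = 419775.
Check: 4730624^2 - 127*419775^2 = 22378803429376 - 22378803429375 = 1, so (x, y) = (4730624, 419775) solves the equation, and by the theorem it is the least positive solution.

(x, y) = (4730624, 419775)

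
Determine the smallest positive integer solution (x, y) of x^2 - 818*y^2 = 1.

First expand sqrt(818) as a continued fraction. With x_i = (sqrt(818) + m_i)/d_i and (m_0, d_0) = (0, 1): a_0 = floor(sqrt(818)) = 28, since 28^2 = 784 <= 818 < 841 = 29^2.
Iterate m_{i+1} = d_i*a_i - m_i, d_{i+1} = (818 - m_{i+1}^2)/d_i, a_{i+1} = floor((a_0 + m_{i+1})/d_{i+1}):
  m_1 = 1*28 - 0 = 28, d_1 = (818 - 28^2)/1 = 34/1 = 34, a_1 = floor((28 + 28)/34) = 1.
  m_2 = 34*1 - 28 = 6, d_2 = (818 - 6^2)/34 = 782/34 = 23, a_2 = floor((28 + 6)/23) = 1.
  m_3 = 23*1 - 6 = 17, d_3 = (818 - 17^2)/23 = 529/23 = 23, a_3 = floor((28 + 17)/23) = 1.
  m_4 = 23*1 - 17 = 6, d_4 = (818 - 6^2)/23 = 782/23 = 34, a_4 = floor((28 + 6)/34) = 1.
  m_5 = 34*1 - 6 = 28, d_5 = (818 - 28^2)/34 = 34/34 = 1, a_5 = floor((28 + 28)/1) = 56.
  m_6 = 1*56 - 28 = 28, d_6 = (818 - 28^2)/1 = 34/1 = 34: (m_6, d_6) = (m_1, d_1) = (28, 34), so from here the quotients repeat a_1, ..., a_5; the period length is 5.
So sqrt(818) = [28; (1, 1, 1, 1, 56)] with period length k = 5.
k is odd, so (p_{k-1}, q_{k-1}) only solves x^2 - 818y^2 = -1 and the fundamental solution of x^2 - 818y^2 = 1 is (p_{2k-1}, q_{2k-1}) = (p_9, q_9); compute convergents through index 9, running through the period twice.
Convergents (p_i = a_i*p_{i-1} + p_{i-2}, q_i = a_i*q_{i-1} + q_{i-2} with p_{-2}=0, p_{-1}=1, q_{-2}=1, q_{-1}=0):
  i=0: a_0=28, p_0 = 28*1 + 0 = 28, q_0 = 28*0 + 1 = 1.
  i=1: a_1=1, p_1 = 1*28 + 1 = 29, q_1 = 1*1 + 0 = 1.
  i=2: a_2=1, p_2 = 1*29 + 28 = 57, q_2 = 1*1 + 1 = 2.
  i=3: a_3=1, p_3 = 1*57 + 29 = 86, q_3 = 1*2 + 1 = 3.
  i=4: a_4=1, p_4 = 1*86 + 57 = 143, q_4 = 1*3 + 2 = 5.
  i=5: a_5=56, p_5 = 56*143 + 86 = 8094, q_5 = 56*5 + 3 = 283.
  i=6: a_6=1, p_6 = 1*8094 + 143 = 8237, q_6 = 1*283 + 5 = 288.
  i=7: a_7=1, p_7 = 1*8237 + 8094 = 16331, q_7 = 1*288 + 283 = 571.
  i=8: a_8=1, p_8 = 1*16331 + 8237 = 24568, q_8 = 1*571 + 288 = 859.
  i=9: a_9=1, p_9 = 1*24568 + 16331 = 40899, q_9 = 1*859 + 571 = 1430.
Indeed p_4^2 - 818*q_4^2 = 20449 - 20450 = -1, not +1.
Check: 40899^2 - 818*1430^2 = 1672728201 - 1672728200 = 1, so (x, y) = (40899, 1430) solves the equation, and by the theorem it is the least positive solution.

(x, y) = (40899, 1430)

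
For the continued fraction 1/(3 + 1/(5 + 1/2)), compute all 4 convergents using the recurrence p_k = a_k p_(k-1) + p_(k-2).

Using the convergent recurrence p_i = a_i*p_{i-1} + p_{i-2}, q_i = a_i*q_{i-1} + q_{i-2} with p_{-2}=0, p_{-1}=1, q_{-2}=1, q_{-1}=0:
  i=0: a_0=0, p_0 = 0*1 + 0 = 0, q_0 = 0*0 + 1 = 1.
  i=1: a_1=3, p_1 = 3*0 + 1 = 1, q_1 = 3*1 + 0 = 3.
  i=2: a_2=5, p_2 = 5*1 + 0 = 5, q_2 = 5*3 + 1 = 16.
  i=3: a_3=2, p_3 = 2*5 + 1 = 11, q_3 = 2*16 + 3 = 35.

0/1, 1/3, 5/16, 11/35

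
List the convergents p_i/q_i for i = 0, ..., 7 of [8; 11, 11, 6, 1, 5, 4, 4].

Using the convergent recurrence p_i = a_i*p_{i-1} + p_{i-2}, q_i = a_i*q_{i-1} + q_{i-2} with p_{-2}=0, p_{-1}=1, q_{-2}=1, q_{-1}=0:
  i=0: a_0=8, p_0 = 8*1 + 0 = 8, q_0 = 8*0 + 1 = 1.
  i=1: a_1=11, p_1 = 11*8 + 1 = 89, q_1 = 11*1 + 0 = 11.
  i=2: a_2=11, p_2 = 11*89 + 8 = 987, q_2 = 11*11 + 1 = 122.
  i=3: a_3=6, p_3 = 6*987 + 89 = 6011, q_3 = 6*122 + 11 = 743.
  i=4: a_4=1, p_4 = 1*6011 + 987 = 6998, q_4 = 1*743 + 122 = 865.
  i=5: a_5=5, p_5 = 5*6998 + 6011 = 41001, q_5 = 5*865 + 743 = 5068.
  i=6: a_6=4, p_6 = 4*41001 + 6998 = 171002, q_6 = 4*5068 + 865 = 21137.
  i=7: a_7=4, p_7 = 4*171002 + 41001 = 725009, q_7 = 4*21137 + 5068 = 89616.

8/1, 89/11, 987/122, 6011/743, 6998/865, 41001/5068, 171002/21137, 725009/89616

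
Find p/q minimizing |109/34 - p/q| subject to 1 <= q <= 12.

Expand x = 109/34 as a continued fraction with the Euclidean algorithm:
  109 = 3*34 + 7, so a_0 = 3.
  34 = 4*7 + 6, so a_1 = 4.
  7 = 1*6 + 1, so a_2 = 1.
  6 = 6*1 + 0, so a_3 = 6.
so x = [3; 4, 1, 6].
Convergents (p_i = a_i*p_{i-1} + p_{i-2}, q_i = a_i*q_{i-1} + q_{i-2} with p_{-2}=0, p_{-1}=1, q_{-2}=1, q_{-1}=0), until the denominator exceeds 12:
  i=0: a_0=3, p_0 = 3*1 + 0 = 3, q_0 = 3*0 + 1 = 1.
  i=1: a_1=4, p_1 = 4*3 + 1 = 13, q_1 = 4*1 + 0 = 4.
  i=2: a_2=1, p_2 = 1*13 + 3 = 16, q_2 = 1*4 + 1 = 5.
  i=3: a_3=6, p_3 = 6*16 + 13 = 109, q_3 = 6*5 + 4 = 34.
q_3 = 34 > 12, so the last convergent with denominator <= 12 is p_2/q_2 = 16/5.
The closest fraction with denominator <= 12 is either p_2/q_2 or the intermediate fraction (k*p_2 + p_1)/(k*q_2 + q_1) with the largest k >= 1 whose denominator stays <= 12; these approach x as k grows, and every other convergent or intermediate fraction in range is farther away.
Largest k: floor((12 - q_1)/q_2) = floor((12 - 4)/5) = 1.
That gives (1*16 + 13)/(1*5 + 4) = 29/9.
Compare the errors: |x - 16/5| = |109*5 - 16*34|/(34*5) = 1/170, and |x - 29/9| = |109*9 - 29*34|/(34*9) = 5/306.
Cross-multiplying, 1*306 = 306 < 850 = 5*170, so 1/170 is smaller: the convergent 16/5 is closer to x than 29/9.

16/5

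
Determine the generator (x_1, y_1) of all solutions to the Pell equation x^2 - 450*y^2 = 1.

(x, y) = (19601, 924)

First expand sqrt(450) as a continued fraction. With x_i = (sqrt(450) + m_i)/d_i and (m_0, d_0) = (0, 1): a_0 = floor(sqrt(450)) = 21, since 21^2 = 441 <= 450 < 484 = 22^2.
Iterate m_{i+1} = d_i*a_i - m_i, d_{i+1} = (450 - m_{i+1}^2)/d_i, a_{i+1} = floor((a_0 + m_{i+1})/d_{i+1}):
  m_1 = 1*21 - 0 = 21, d_1 = (450 - 21^2)/1 = 9/1 = 9, a_1 = floor((21 + 21)/9) = 4.
  m_2 = 9*4 - 21 = 15, d_2 = (450 - 15^2)/9 = 225/9 = 25, a_2 = floor((21 + 15)/25) = 1.
  m_3 = 25*1 - 15 = 10, d_3 = (450 - 10^2)/25 = 350/25 = 14, a_3 = floor((21 + 10)/14) = 2.
  m_4 = 14*2 - 10 = 18, d_4 = (450 - 18^2)/14 = 126/14 = 9, a_4 = floor((21 + 18)/9) = 4.
  m_5 = 9*4 - 18 = 18, d_5 = (450 - 18^2)/9 = 126/9 = 14, a_5 = floor((21 + 18)/14) = 2.
  m_6 = 14*2 - 18 = 10, d_6 = (450 - 10^2)/14 = 350/14 = 25, a_6 = floor((21 + 10)/25) = 1.
  m_7 = 25*1 - 10 = 15, d_7 = (450 - 15^2)/25 = 225/25 = 9, a_7 = floor((21 + 15)/9) = 4.
  m_8 = 9*4 - 15 = 21, d_8 = (450 - 21^2)/9 = 9/9 = 1, a_8 = floor((21 + 21)/1) = 42.
  m_9 = 1*42 - 21 = 21, d_9 = (450 - 21^2)/1 = 9/1 = 9: (m_9, d_9) = (m_1, d_1) = (21, 9), so from here the quotients repeat a_1, ..., a_8; the period length is 8.
So sqrt(450) = [21; (4, 1, 2, 4, 2, 1, 4, 42)] with period length k = 8.
k is even, so the fundamental solution of x^2 - 450y^2 = 1 is (p_{k-1}, q_{k-1}) = (p_7, q_7); compute convergents through index 7.
Convergents (p_i = a_i*p_{i-1} + p_{i-2}, q_i = a_i*q_{i-1} + q_{i-2} with p_{-2}=0, p_{-1}=1, q_{-2}=1, q_{-1}=0):
  i=0: a_0=21, p_0 = 21*1 + 0 = 21, q_0 = 21*0 + 1 = 1.
  i=1: a_1=4, p_1 = 4*21 + 1 = 85, q_1 = 4*1 + 0 = 4.
  i=2: a_2=1, p_2 = 1*85 + 21 = 106, q_2 = 1*4 + 1 = 5.
  i=3: a_3=2, p_3 = 2*106 + 85 = 297, q_3 = 2*5 + 4 = 14.
  i=4: a_4=4, p_4 = 4*297 + 106 = 1294, q_4 = 4*14 + 5 = 61.
  i=5: a_5=2, p_5 = 2*1294 + 297 = 2885, q_5 = 2*61 + 14 = 136.
  i=6: a_6=1, p_6 = 1*2885 + 1294 = 4179, q_6 = 1*136 + 61 = 197.
  i=7: a_7=4, p_7 = 4*4179 + 2885 = 19601, q_7 = 4*197 + 136 = 924.
Check: 19601^2 - 450*924^2 = 384199201 - 384199200 = 1, so (x, y) = (19601, 924) solves the equation, and by the theorem it is the least positive solution.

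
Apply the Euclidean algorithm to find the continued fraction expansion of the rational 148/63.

[2; 2, 1, 6, 3]

Run the Euclidean algorithm on 148 and 63; the successive quotients are the partial quotients a_0, a_1, ... (each step inverts the fractional part left over by the previous one):
  148 = 2*63 + 22, so a_0 = 2.
  63 = 2*22 + 19, so a_1 = 2.
  22 = 1*19 + 3, so a_2 = 1.
  19 = 6*3 + 1, so a_3 = 6.
  3 = 3*1 + 0, so a_4 = 3.
The remainder reaches 0 after 5 divisions, so the expansion has 5 partial quotients, read off in order.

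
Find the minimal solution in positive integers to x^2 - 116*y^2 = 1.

(x, y) = (9801, 910)

First expand sqrt(116) as a continued fraction. With x_i = (sqrt(116) + m_i)/d_i and (m_0, d_0) = (0, 1): a_0 = floor(sqrt(116)) = 10, since 10^2 = 100 <= 116 < 121 = 11^2.
Iterate m_{i+1} = d_i*a_i - m_i, d_{i+1} = (116 - m_{i+1}^2)/d_i, a_{i+1} = floor((a_0 + m_{i+1})/d_{i+1}):
  m_1 = 1*10 - 0 = 10, d_1 = (116 - 10^2)/1 = 16/1 = 16, a_1 = floor((10 + 10)/16) = 1.
  m_2 = 16*1 - 10 = 6, d_2 = (116 - 6^2)/16 = 80/16 = 5, a_2 = floor((10 + 6)/5) = 3.
  m_3 = 5*3 - 6 = 9, d_3 = (116 - 9^2)/5 = 35/5 = 7, a_3 = floor((10 + 9)/7) = 2.
  m_4 = 7*2 - 9 = 5, d_4 = (116 - 5^2)/7 = 91/7 = 13, a_4 = floor((10 + 5)/13) = 1.
  m_5 = 13*1 - 5 = 8, d_5 = (116 - 8^2)/13 = 52/13 = 4, a_5 = floor((10 + 8)/4) = 4.
  m_6 = 4*4 - 8 = 8, d_6 = (116 - 8^2)/4 = 52/4 = 13, a_6 = floor((10 + 8)/13) = 1.
  m_7 = 13*1 - 8 = 5, d_7 = (116 - 5^2)/13 = 91/13 = 7, a_7 = floor((10 + 5)/7) = 2.
  m_8 = 7*2 - 5 = 9, d_8 = (116 - 9^2)/7 = 35/7 = 5, a_8 = floor((10 + 9)/5) = 3.
  m_9 = 5*3 - 9 = 6, d_9 = (116 - 6^2)/5 = 80/5 = 16, a_9 = floor((10 + 6)/16) = 1.
  m_10 = 16*1 - 6 = 10, d_10 = (116 - 10^2)/16 = 16/16 = 1, a_10 = floor((10 + 10)/1) = 20.
  m_11 = 1*20 - 10 = 10, d_11 = (116 - 10^2)/1 = 16/1 = 16: (m_11, d_11) = (m_1, d_1) = (10, 16), so from here the quotients repeat a_1, ..., a_10; the period length is 10.
So sqrt(116) = [10; (1, 3, 2, 1, 4, 1, 2, 3, 1, 20)] with period length k = 10.
k is even, so the fundamental solution of x^2 - 116y^2 = 1 is (p_{k-1}, q_{k-1}) = (p_9, q_9); compute convergents through index 9.
Convergents (p_i = a_i*p_{i-1} + p_{i-2}, q_i = a_i*q_{i-1} + q_{i-2} with p_{-2}=0, p_{-1}=1, q_{-2}=1, q_{-1}=0):
  i=0: a_0=10, p_0 = 10*1 + 0 = 10, q_0 = 10*0 + 1 = 1.
  i=1: a_1=1, p_1 = 1*10 + 1 = 11, q_1 = 1*1 + 0 = 1.
  i=2: a_2=3, p_2 = 3*11 + 10 = 43, q_2 = 3*1 + 1 = 4.
  i=3: a_3=2, p_3 = 2*43 + 11 = 97, q_3 = 2*4 + 1 = 9.
  i=4: a_4=1, p_4 = 1*97 + 43 = 140, q_4 = 1*9 + 4 = 13.
  i=5: a_5=4, p_5 = 4*140 + 97 = 657, q_5 = 4*13 + 9 = 61.
  i=6: a_6=1, p_6 = 1*657 + 140 = 797, q_6 = 1*61 + 13 = 74.
  i=7: a_7=2, p_7 = 2*797 + 657 = 2251, q_7 = 2*74 + 61 = 209.
  i=8: a_8=3, p_8 = 3*2251 + 797 = 7550, q_8 = 3*209 + 74 = 701.
  i=9: a_9=1, p_9 = 1*7550 + 2251 = 9801, q_9 = 1*701 + 209 = 910.
Check: 9801^2 - 116*910^2 = 96059601 - 96059600 = 1, so (x, y) = (9801, 910) solves the equation, and by the theorem it is the least positive solution.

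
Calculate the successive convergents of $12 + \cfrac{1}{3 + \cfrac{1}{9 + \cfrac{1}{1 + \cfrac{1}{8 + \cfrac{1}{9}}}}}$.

12/1, 37/3, 345/28, 382/31, 3401/276, 30991/2515

Using the convergent recurrence p_i = a_i*p_{i-1} + p_{i-2}, q_i = a_i*q_{i-1} + q_{i-2} with p_{-2}=0, p_{-1}=1, q_{-2}=1, q_{-1}=0:
  i=0: a_0=12, p_0 = 12*1 + 0 = 12, q_0 = 12*0 + 1 = 1.
  i=1: a_1=3, p_1 = 3*12 + 1 = 37, q_1 = 3*1 + 0 = 3.
  i=2: a_2=9, p_2 = 9*37 + 12 = 345, q_2 = 9*3 + 1 = 28.
  i=3: a_3=1, p_3 = 1*345 + 37 = 382, q_3 = 1*28 + 3 = 31.
  i=4: a_4=8, p_4 = 8*382 + 345 = 3401, q_4 = 8*31 + 28 = 276.
  i=5: a_5=9, p_5 = 9*3401 + 382 = 30991, q_5 = 9*276 + 31 = 2515.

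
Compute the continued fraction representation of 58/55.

Run the Euclidean algorithm on 58 and 55; the successive quotients are the partial quotients a_0, a_1, ... (each step inverts the fractional part left over by the previous one):
  58 = 1*55 + 3, so a_0 = 1.
  55 = 18*3 + 1, so a_1 = 18.
  3 = 3*1 + 0, so a_2 = 3.
The remainder reaches 0 after 3 divisions, so the expansion has 3 partial quotients, read off in order.

[1; 18, 3]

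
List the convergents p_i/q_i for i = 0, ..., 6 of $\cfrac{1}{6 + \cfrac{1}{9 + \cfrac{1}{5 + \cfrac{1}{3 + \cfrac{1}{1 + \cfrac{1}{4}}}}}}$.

Using the convergent recurrence p_i = a_i*p_{i-1} + p_{i-2}, q_i = a_i*q_{i-1} + q_{i-2} with p_{-2}=0, p_{-1}=1, q_{-2}=1, q_{-1}=0:
  i=0: a_0=0, p_0 = 0*1 + 0 = 0, q_0 = 0*0 + 1 = 1.
  i=1: a_1=6, p_1 = 6*0 + 1 = 1, q_1 = 6*1 + 0 = 6.
  i=2: a_2=9, p_2 = 9*1 + 0 = 9, q_2 = 9*6 + 1 = 55.
  i=3: a_3=5, p_3 = 5*9 + 1 = 46, q_3 = 5*55 + 6 = 281.
  i=4: a_4=3, p_4 = 3*46 + 9 = 147, q_4 = 3*281 + 55 = 898.
  i=5: a_5=1, p_5 = 1*147 + 46 = 193, q_5 = 1*898 + 281 = 1179.
  i=6: a_6=4, p_6 = 4*193 + 147 = 919, q_6 = 4*1179 + 898 = 5614.

0/1, 1/6, 9/55, 46/281, 147/898, 193/1179, 919/5614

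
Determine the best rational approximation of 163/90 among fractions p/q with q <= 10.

9/5

Expand x = 163/90 as a continued fraction with the Euclidean algorithm:
  163 = 1*90 + 73, so a_0 = 1.
  90 = 1*73 + 17, so a_1 = 1.
  73 = 4*17 + 5, so a_2 = 4.
  17 = 3*5 + 2, so a_3 = 3.
  5 = 2*2 + 1, so a_4 = 2.
  2 = 2*1 + 0, so a_5 = 2.
so x = [1; 1, 4, 3, 2, 2].
Convergents (p_i = a_i*p_{i-1} + p_{i-2}, q_i = a_i*q_{i-1} + q_{i-2} with p_{-2}=0, p_{-1}=1, q_{-2}=1, q_{-1}=0), until the denominator exceeds 10:
  i=0: a_0=1, p_0 = 1*1 + 0 = 1, q_0 = 1*0 + 1 = 1.
  i=1: a_1=1, p_1 = 1*1 + 1 = 2, q_1 = 1*1 + 0 = 1.
  i=2: a_2=4, p_2 = 4*2 + 1 = 9, q_2 = 4*1 + 1 = 5.
  i=3: a_3=3, p_3 = 3*9 + 2 = 29, q_3 = 3*5 + 1 = 16.
q_3 = 16 > 10, so the last convergent with denominator <= 10 is p_2/q_2 = 9/5.
The closest fraction with denominator <= 10 is either p_2/q_2 or the intermediate fraction (k*p_2 + p_1)/(k*q_2 + q_1) with the largest k >= 1 whose denominator stays <= 10; these approach x as k grows, and every other convergent or intermediate fraction in range is farther away.
Largest k: floor((10 - q_1)/q_2) = floor((10 - 1)/5) = 1.
That gives (1*9 + 2)/(1*5 + 1) = 11/6.
Compare the errors: |x - 9/5| = |163*5 - 9*90|/(90*5) = 5/450, and |x - 11/6| = |163*6 - 11*90|/(90*6) = 12/540.
Cross-multiplying, 5*540 = 2700 < 5400 = 12*450, so 5/450 is smaller: the convergent 9/5 is closer to x than 11/6.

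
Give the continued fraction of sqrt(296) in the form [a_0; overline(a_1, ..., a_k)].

Write x_i = (sqrt(296) + m_i)/d_i with (m_0, d_0) = (0, 1). a_0 = floor(sqrt(296)) = 17, since 17^2 = 289 <= 296 < 324 = 18^2.
Iterate m_{i+1} = d_i*a_i - m_i, d_{i+1} = (296 - m_{i+1}^2)/d_i, a_{i+1} = floor((a_0 + m_{i+1})/d_{i+1}):
  m_1 = 1*17 - 0 = 17, d_1 = (296 - 17^2)/1 = 7/1 = 7, a_1 = floor((17 + 17)/7) = 4.
  m_2 = 7*4 - 17 = 11, d_2 = (296 - 11^2)/7 = 175/7 = 25, a_2 = floor((17 + 11)/25) = 1.
  m_3 = 25*1 - 11 = 14, d_3 = (296 - 14^2)/25 = 100/25 = 4, a_3 = floor((17 + 14)/4) = 7.
  m_4 = 4*7 - 14 = 14, d_4 = (296 - 14^2)/4 = 100/4 = 25, a_4 = floor((17 + 14)/25) = 1.
  m_5 = 25*1 - 14 = 11, d_5 = (296 - 11^2)/25 = 175/25 = 7, a_5 = floor((17 + 11)/7) = 4.
  m_6 = 7*4 - 11 = 17, d_6 = (296 - 17^2)/7 = 7/7 = 1, a_6 = floor((17 + 17)/1) = 34.
  m_7 = 1*34 - 17 = 17, d_7 = (296 - 17^2)/1 = 7/1 = 7: (m_7, d_7) = (m_1, d_1) = (17, 7), so from here the quotients repeat a_1, ..., a_6; the period length is 6.
Hence the expansion of sqrt(296) is a_0 = 17 followed by the repeating block 4, 1, 7, 1, 4, 34 (period 6).

[17; overline(4, 1, 7, 1, 4, 34)]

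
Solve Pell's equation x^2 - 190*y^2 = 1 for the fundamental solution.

First expand sqrt(190) as a continued fraction. With x_i = (sqrt(190) + m_i)/d_i and (m_0, d_0) = (0, 1): a_0 = floor(sqrt(190)) = 13, since 13^2 = 169 <= 190 < 196 = 14^2.
Iterate m_{i+1} = d_i*a_i - m_i, d_{i+1} = (190 - m_{i+1}^2)/d_i, a_{i+1} = floor((a_0 + m_{i+1})/d_{i+1}):
  m_1 = 1*13 - 0 = 13, d_1 = (190 - 13^2)/1 = 21/1 = 21, a_1 = floor((13 + 13)/21) = 1.
  m_2 = 21*1 - 13 = 8, d_2 = (190 - 8^2)/21 = 126/21 = 6, a_2 = floor((13 + 8)/6) = 3.
  m_3 = 6*3 - 8 = 10, d_3 = (190 - 10^2)/6 = 90/6 = 15, a_3 = floor((13 + 10)/15) = 1.
  m_4 = 15*1 - 10 = 5, d_4 = (190 - 5^2)/15 = 165/15 = 11, a_4 = floor((13 + 5)/11) = 1.
  m_5 = 11*1 - 5 = 6, d_5 = (190 - 6^2)/11 = 154/11 = 14, a_5 = floor((13 + 6)/14) = 1.
  m_6 = 14*1 - 6 = 8, d_6 = (190 - 8^2)/14 = 126/14 = 9, a_6 = floor((13 + 8)/9) = 2.
  m_7 = 9*2 - 8 = 10, d_7 = (190 - 10^2)/9 = 90/9 = 10, a_7 = floor((13 + 10)/10) = 2.
  m_8 = 10*2 - 10 = 10, d_8 = (190 - 10^2)/10 = 90/10 = 9, a_8 = floor((13 + 10)/9) = 2.
  m_9 = 9*2 - 10 = 8, d_9 = (190 - 8^2)/9 = 126/9 = 14, a_9 = floor((13 + 8)/14) = 1.
  m_10 = 14*1 - 8 = 6, d_10 = (190 - 6^2)/14 = 154/14 = 11, a_10 = floor((13 + 6)/11) = 1.
  m_11 = 11*1 - 6 = 5, d_11 = (190 - 5^2)/11 = 165/11 = 15, a_11 = floor((13 + 5)/15) = 1.
  m_12 = 15*1 - 5 = 10, d_12 = (190 - 10^2)/15 = 90/15 = 6, a_12 = floor((13 + 10)/6) = 3.
  m_13 = 6*3 - 10 = 8, d_13 = (190 - 8^2)/6 = 126/6 = 21, a_13 = floor((13 + 8)/21) = 1.
  m_14 = 21*1 - 8 = 13, d_14 = (190 - 13^2)/21 = 21/21 = 1, a_14 = floor((13 + 13)/1) = 26.
  m_15 = 1*26 - 13 = 13, d_15 = (190 - 13^2)/1 = 21/1 = 21: (m_15, d_15) = (m_1, d_1) = (13, 21), so from here the quotients repeat a_1, ..., a_14; the period length is 14.
So sqrt(190) = [13; (1, 3, 1, 1, 1, 2, 2, 2, 1, 1, 1, 3, 1, 26)] with period length k = 14.
k is even, so the fundamental solution of x^2 - 190y^2 = 1 is (p_{k-1}, q_{k-1}) = (p_13, q_13); compute convergents through index 13.
Convergents (p_i = a_i*p_{i-1} + p_{i-2}, q_i = a_i*q_{i-1} + q_{i-2} with p_{-2}=0, p_{-1}=1, q_{-2}=1, q_{-1}=0):
  i=0: a_0=13, p_0 = 13*1 + 0 = 13, q_0 = 13*0 + 1 = 1.
  i=1: a_1=1, p_1 = 1*13 + 1 = 14, q_1 = 1*1 + 0 = 1.
  i=2: a_2=3, p_2 = 3*14 + 13 = 55, q_2 = 3*1 + 1 = 4.
  i=3: a_3=1, p_3 = 1*55 + 14 = 69, q_3 = 1*4 + 1 = 5.
  i=4: a_4=1, p_4 = 1*69 + 55 = 124, q_4 = 1*5 + 4 = 9.
  i=5: a_5=1, p_5 = 1*124 + 69 = 193, q_5 = 1*9 + 5 = 14.
  i=6: a_6=2, p_6 = 2*193 + 124 = 510, q_6 = 2*14 + 9 = 37.
  i=7: a_7=2, p_7 = 2*510 + 193 = 1213, q_7 = 2*37 + 14 = 88.
  i=8: a_8=2, p_8 = 2*1213 + 510 = 2936, q_8 = 2*88 + 37 = 213.
  i=9: a_9=1, p_9 = 1*2936 + 1213 = 4149, q_9 = 1*213 + 88 = 301.
  i=10: a_10=1, p_10 = 1*4149 + 2936 = 7085, q_10 = 1*301 + 213 = 514.
  i=11: a_11=1, p_11 = 1*7085 + 4149 = 11234, q_11 = 1*514 + 301 = 815.
  i=12: a_12=3, p_12 = 3*11234 + 7085 = 40787, q_12 = 3*815 + 514 = 2959.
  i=13: a_13=1, p_13 = 1*40787 + 11234 = 52021, q_13 = 1*2959 + 815 = 3774.
Check: 52021^2 - 190*3774^2 = 2706184441 - 2706184440 = 1, so (x, y) = (52021, 3774) solves the equation, and by the theorem it is the least positive solution.

(x, y) = (52021, 3774)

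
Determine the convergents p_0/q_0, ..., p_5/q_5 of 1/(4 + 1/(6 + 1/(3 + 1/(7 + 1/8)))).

0/1, 1/4, 6/25, 19/79, 139/578, 1131/4703

Using the convergent recurrence p_i = a_i*p_{i-1} + p_{i-2}, q_i = a_i*q_{i-1} + q_{i-2} with p_{-2}=0, p_{-1}=1, q_{-2}=1, q_{-1}=0:
  i=0: a_0=0, p_0 = 0*1 + 0 = 0, q_0 = 0*0 + 1 = 1.
  i=1: a_1=4, p_1 = 4*0 + 1 = 1, q_1 = 4*1 + 0 = 4.
  i=2: a_2=6, p_2 = 6*1 + 0 = 6, q_2 = 6*4 + 1 = 25.
  i=3: a_3=3, p_3 = 3*6 + 1 = 19, q_3 = 3*25 + 4 = 79.
  i=4: a_4=7, p_4 = 7*19 + 6 = 139, q_4 = 7*79 + 25 = 578.
  i=5: a_5=8, p_5 = 8*139 + 19 = 1131, q_5 = 8*578 + 79 = 4703.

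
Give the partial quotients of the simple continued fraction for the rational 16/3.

Run the Euclidean algorithm on 16 and 3; the successive quotients are the partial quotients a_0, a_1, ... (each step inverts the fractional part left over by the previous one):
  16 = 5*3 + 1, so a_0 = 5.
  3 = 3*1 + 0, so a_1 = 3.
The remainder reaches 0 after 2 divisions, so the expansion has 2 partial quotients, read off in order.

[5; 3]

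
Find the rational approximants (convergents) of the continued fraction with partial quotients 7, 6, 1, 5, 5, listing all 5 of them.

7/1, 43/6, 50/7, 293/41, 1515/212

Using the convergent recurrence p_i = a_i*p_{i-1} + p_{i-2}, q_i = a_i*q_{i-1} + q_{i-2} with p_{-2}=0, p_{-1}=1, q_{-2}=1, q_{-1}=0:
  i=0: a_0=7, p_0 = 7*1 + 0 = 7, q_0 = 7*0 + 1 = 1.
  i=1: a_1=6, p_1 = 6*7 + 1 = 43, q_1 = 6*1 + 0 = 6.
  i=2: a_2=1, p_2 = 1*43 + 7 = 50, q_2 = 1*6 + 1 = 7.
  i=3: a_3=5, p_3 = 5*50 + 43 = 293, q_3 = 5*7 + 6 = 41.
  i=4: a_4=5, p_4 = 5*293 + 50 = 1515, q_4 = 5*41 + 7 = 212.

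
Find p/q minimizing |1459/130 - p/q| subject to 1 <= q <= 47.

Expand x = 1459/130 as a continued fraction with the Euclidean algorithm:
  1459 = 11*130 + 29, so a_0 = 11.
  130 = 4*29 + 14, so a_1 = 4.
  29 = 2*14 + 1, so a_2 = 2.
  14 = 14*1 + 0, so a_3 = 14.
so x = [11; 4, 2, 14].
Convergents (p_i = a_i*p_{i-1} + p_{i-2}, q_i = a_i*q_{i-1} + q_{i-2} with p_{-2}=0, p_{-1}=1, q_{-2}=1, q_{-1}=0), until the denominator exceeds 47:
  i=0: a_0=11, p_0 = 11*1 + 0 = 11, q_0 = 11*0 + 1 = 1.
  i=1: a_1=4, p_1 = 4*11 + 1 = 45, q_1 = 4*1 + 0 = 4.
  i=2: a_2=2, p_2 = 2*45 + 11 = 101, q_2 = 2*4 + 1 = 9.
  i=3: a_3=14, p_3 = 14*101 + 45 = 1459, q_3 = 14*9 + 4 = 130.
q_3 = 130 > 47, so the last convergent with denominator <= 47 is p_2/q_2 = 101/9.
The closest fraction with denominator <= 47 is either p_2/q_2 or the intermediate fraction (k*p_2 + p_1)/(k*q_2 + q_1) with the largest k >= 1 whose denominator stays <= 47; these approach x as k grows, and every other convergent or intermediate fraction in range is farther away.
Largest k: floor((47 - q_1)/q_2) = floor((47 - 4)/9) = 4.
That gives (4*101 + 45)/(4*9 + 4) = 449/40.
Compare the errors: |x - 101/9| = |1459*9 - 101*130|/(130*9) = 1/1170, and |x - 449/40| = |1459*40 - 449*130|/(130*40) = 10/5200.
Cross-multiplying, 1*5200 = 5200 < 11700 = 10*1170, so 1/1170 is smaller: the convergent 101/9 is closer to x than 449/40.

101/9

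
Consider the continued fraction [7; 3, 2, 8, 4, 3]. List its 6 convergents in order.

Using the convergent recurrence p_i = a_i*p_{i-1} + p_{i-2}, q_i = a_i*q_{i-1} + q_{i-2} with p_{-2}=0, p_{-1}=1, q_{-2}=1, q_{-1}=0:
  i=0: a_0=7, p_0 = 7*1 + 0 = 7, q_0 = 7*0 + 1 = 1.
  i=1: a_1=3, p_1 = 3*7 + 1 = 22, q_1 = 3*1 + 0 = 3.
  i=2: a_2=2, p_2 = 2*22 + 7 = 51, q_2 = 2*3 + 1 = 7.
  i=3: a_3=8, p_3 = 8*51 + 22 = 430, q_3 = 8*7 + 3 = 59.
  i=4: a_4=4, p_4 = 4*430 + 51 = 1771, q_4 = 4*59 + 7 = 243.
  i=5: a_5=3, p_5 = 3*1771 + 430 = 5743, q_5 = 3*243 + 59 = 788.

7/1, 22/3, 51/7, 430/59, 1771/243, 5743/788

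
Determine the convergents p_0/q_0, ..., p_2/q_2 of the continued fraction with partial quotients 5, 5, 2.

Using the convergent recurrence p_i = a_i*p_{i-1} + p_{i-2}, q_i = a_i*q_{i-1} + q_{i-2} with p_{-2}=0, p_{-1}=1, q_{-2}=1, q_{-1}=0:
  i=0: a_0=5, p_0 = 5*1 + 0 = 5, q_0 = 5*0 + 1 = 1.
  i=1: a_1=5, p_1 = 5*5 + 1 = 26, q_1 = 5*1 + 0 = 5.
  i=2: a_2=2, p_2 = 2*26 + 5 = 57, q_2 = 2*5 + 1 = 11.

5/1, 26/5, 57/11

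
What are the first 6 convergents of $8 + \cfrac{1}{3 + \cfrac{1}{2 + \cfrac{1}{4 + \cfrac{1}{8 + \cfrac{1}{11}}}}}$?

Using the convergent recurrence p_i = a_i*p_{i-1} + p_{i-2}, q_i = a_i*q_{i-1} + q_{i-2} with p_{-2}=0, p_{-1}=1, q_{-2}=1, q_{-1}=0:
  i=0: a_0=8, p_0 = 8*1 + 0 = 8, q_0 = 8*0 + 1 = 1.
  i=1: a_1=3, p_1 = 3*8 + 1 = 25, q_1 = 3*1 + 0 = 3.
  i=2: a_2=2, p_2 = 2*25 + 8 = 58, q_2 = 2*3 + 1 = 7.
  i=3: a_3=4, p_3 = 4*58 + 25 = 257, q_3 = 4*7 + 3 = 31.
  i=4: a_4=8, p_4 = 8*257 + 58 = 2114, q_4 = 8*31 + 7 = 255.
  i=5: a_5=11, p_5 = 11*2114 + 257 = 23511, q_5 = 11*255 + 31 = 2836.

8/1, 25/3, 58/7, 257/31, 2114/255, 23511/2836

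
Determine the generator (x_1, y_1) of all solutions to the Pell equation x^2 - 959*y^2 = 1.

(x, y) = (960, 31)

First expand sqrt(959) as a continued fraction. With x_i = (sqrt(959) + m_i)/d_i and (m_0, d_0) = (0, 1): a_0 = floor(sqrt(959)) = 30, since 30^2 = 900 <= 959 < 961 = 31^2.
Iterate m_{i+1} = d_i*a_i - m_i, d_{i+1} = (959 - m_{i+1}^2)/d_i, a_{i+1} = floor((a_0 + m_{i+1})/d_{i+1}):
  m_1 = 1*30 - 0 = 30, d_1 = (959 - 30^2)/1 = 59/1 = 59, a_1 = floor((30 + 30)/59) = 1.
  m_2 = 59*1 - 30 = 29, d_2 = (959 - 29^2)/59 = 118/59 = 2, a_2 = floor((30 + 29)/2) = 29.
  m_3 = 2*29 - 29 = 29, d_3 = (959 - 29^2)/2 = 118/2 = 59, a_3 = floor((30 + 29)/59) = 1.
  m_4 = 59*1 - 29 = 30, d_4 = (959 - 30^2)/59 = 59/59 = 1, a_4 = floor((30 + 30)/1) = 60.
  m_5 = 1*60 - 30 = 30, d_5 = (959 - 30^2)/1 = 59/1 = 59: (m_5, d_5) = (m_1, d_1) = (30, 59), so from here the quotients repeat a_1, ..., a_4; the period length is 4.
So sqrt(959) = [30; (1, 29, 1, 60)] with period length k = 4.
k is even, so the fundamental solution of x^2 - 959y^2 = 1 is (p_{k-1}, q_{k-1}) = (p_3, q_3); compute convergents through index 3.
Convergents (p_i = a_i*p_{i-1} + p_{i-2}, q_i = a_i*q_{i-1} + q_{i-2} with p_{-2}=0, p_{-1}=1, q_{-2}=1, q_{-1}=0):
  i=0: a_0=30, p_0 = 30*1 + 0 = 30, q_0 = 30*0 + 1 = 1.
  i=1: a_1=1, p_1 = 1*30 + 1 = 31, q_1 = 1*1 + 0 = 1.
  i=2: a_2=29, p_2 = 29*31 + 30 = 929, q_2 = 29*1 + 1 = 30.
  i=3: a_3=1, p_3 = 1*929 + 31 = 960, q_3 = 1*30 + 1 = 31.
Check: 960^2 - 959*31^2 = 921600 - 921599 = 1, so (x, y) = (960, 31) solves the equation, and by the theorem it is the least positive solution.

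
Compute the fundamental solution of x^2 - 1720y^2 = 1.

First expand sqrt(1720) as a continued fraction. With x_i = (sqrt(1720) + m_i)/d_i and (m_0, d_0) = (0, 1): a_0 = floor(sqrt(1720)) = 41, since 41^2 = 1681 <= 1720 < 1764 = 42^2.
Iterate m_{i+1} = d_i*a_i - m_i, d_{i+1} = (1720 - m_{i+1}^2)/d_i, a_{i+1} = floor((a_0 + m_{i+1})/d_{i+1}):
  m_1 = 1*41 - 0 = 41, d_1 = (1720 - 41^2)/1 = 39/1 = 39, a_1 = floor((41 + 41)/39) = 2.
  m_2 = 39*2 - 41 = 37, d_2 = (1720 - 37^2)/39 = 351/39 = 9, a_2 = floor((41 + 37)/9) = 8.
  m_3 = 9*8 - 37 = 35, d_3 = (1720 - 35^2)/9 = 495/9 = 55, a_3 = floor((41 + 35)/55) = 1.
  m_4 = 55*1 - 35 = 20, d_4 = (1720 - 20^2)/55 = 1320/55 = 24, a_4 = floor((41 + 20)/24) = 2.
  m_5 = 24*2 - 20 = 28, d_5 = (1720 - 28^2)/24 = 936/24 = 39, a_5 = floor((41 + 28)/39) = 1.
  m_6 = 39*1 - 28 = 11, d_6 = (1720 - 11^2)/39 = 1599/39 = 41, a_6 = floor((41 + 11)/41) = 1.
  m_7 = 41*1 - 11 = 30, d_7 = (1720 - 30^2)/41 = 820/41 = 20, a_7 = floor((41 + 30)/20) = 3.
  m_8 = 20*3 - 30 = 30, d_8 = (1720 - 30^2)/20 = 820/20 = 41, a_8 = floor((41 + 30)/41) = 1.
  m_9 = 41*1 - 30 = 11, d_9 = (1720 - 11^2)/41 = 1599/41 = 39, a_9 = floor((41 + 11)/39) = 1.
  m_10 = 39*1 - 11 = 28, d_10 = (1720 - 28^2)/39 = 936/39 = 24, a_10 = floor((41 + 28)/24) = 2.
  m_11 = 24*2 - 28 = 20, d_11 = (1720 - 20^2)/24 = 1320/24 = 55, a_11 = floor((41 + 20)/55) = 1.
  m_12 = 55*1 - 20 = 35, d_12 = (1720 - 35^2)/55 = 495/55 = 9, a_12 = floor((41 + 35)/9) = 8.
  m_13 = 9*8 - 35 = 37, d_13 = (1720 - 37^2)/9 = 351/9 = 39, a_13 = floor((41 + 37)/39) = 2.
  m_14 = 39*2 - 37 = 41, d_14 = (1720 - 41^2)/39 = 39/39 = 1, a_14 = floor((41 + 41)/1) = 82.
  m_15 = 1*82 - 41 = 41, d_15 = (1720 - 41^2)/1 = 39/1 = 39: (m_15, d_15) = (m_1, d_1) = (41, 39), so from here the quotients repeat a_1, ..., a_14; the period length is 14.
So sqrt(1720) = [41; (2, 8, 1, 2, 1, 1, 3, 1, 1, 2, 1, 8, 2, 82)] with period length k = 14.
k is even, so the fundamental solution of x^2 - 1720y^2 = 1 is (p_{k-1}, q_{k-1}) = (p_13, q_13); compute convergents through index 13.
Convergents (p_i = a_i*p_{i-1} + p_{i-2}, q_i = a_i*q_{i-1} + q_{i-2} with p_{-2}=0, p_{-1}=1, q_{-2}=1, q_{-1}=0):
  i=0: a_0=41, p_0 = 41*1 + 0 = 41, q_0 = 41*0 + 1 = 1.
  i=1: a_1=2, p_1 = 2*41 + 1 = 83, q_1 = 2*1 + 0 = 2.
  i=2: a_2=8, p_2 = 8*83 + 41 = 705, q_2 = 8*2 + 1 = 17.
  i=3: a_3=1, p_3 = 1*705 + 83 = 788, q_3 = 1*17 + 2 = 19.
  i=4: a_4=2, p_4 = 2*788 + 705 = 2281, q_4 = 2*19 + 17 = 55.
  i=5: a_5=1, p_5 = 1*2281 + 788 = 3069, q_5 = 1*55 + 19 = 74.
  i=6: a_6=1, p_6 = 1*3069 + 2281 = 5350, q_6 = 1*74 + 55 = 129.
  i=7: a_7=3, p_7 = 3*5350 + 3069 = 19119, q_7 = 3*129 + 74 = 461.
  i=8: a_8=1, p_8 = 1*19119 + 5350 = 24469, q_8 = 1*461 + 129 = 590.
  i=9: a_9=1, p_9 = 1*24469 + 19119 = 43588, q_9 = 1*590 + 461 = 1051.
  i=10: a_10=2, p_10 = 2*43588 + 24469 = 111645, q_10 = 2*1051 + 590 = 2692.
  i=11: a_11=1, p_11 = 1*111645 + 43588 = 155233, q_11 = 1*2692 + 1051 = 3743.
  i=12: a_12=8, p_12 = 8*155233 + 111645 = 1353509, q_12 = 8*3743 + 2692 = 32636.
  i=13: a_13=2, p_13 = 2*1353509 + 155233 = 2862251, q_13 = 2*32636 + 3743 = 69015.
Check: 2862251^2 - 1720*69015^2 = 8192480787001 - 8192480787000 = 1, so (x, y) = (2862251, 69015) solves the equation, and by the theorem it is the least positive solution.

(x, y) = (2862251, 69015)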